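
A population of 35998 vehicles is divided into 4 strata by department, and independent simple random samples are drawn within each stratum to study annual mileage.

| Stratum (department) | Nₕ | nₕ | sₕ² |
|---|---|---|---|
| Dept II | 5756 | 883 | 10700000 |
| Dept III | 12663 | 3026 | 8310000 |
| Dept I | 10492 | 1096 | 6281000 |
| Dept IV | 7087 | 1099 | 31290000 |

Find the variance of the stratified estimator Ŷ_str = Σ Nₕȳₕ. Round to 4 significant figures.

2.448 × 10^12

Var(Ŷ_str) = Σₕ Nₕ²(1 − fₕ)sₕ²/nₕ.
Dept II: 5756²·(1 − 883/5756)·10700000/883 = 3.3989147 × 10^11.
Dept III: 12663²·(1 − 3026/12663)·8310000/3026 = 3.3512789 × 10^11.
Dept I: 10492²·(1 − 1096/10492)·6281000/1096 = 5.6496238 × 10^11.
Dept IV: 7087²·(1 − 1099/7087)·31290000/1099 = 1.2082369 × 10^12.
Sum = 2.4482186 × 10^12.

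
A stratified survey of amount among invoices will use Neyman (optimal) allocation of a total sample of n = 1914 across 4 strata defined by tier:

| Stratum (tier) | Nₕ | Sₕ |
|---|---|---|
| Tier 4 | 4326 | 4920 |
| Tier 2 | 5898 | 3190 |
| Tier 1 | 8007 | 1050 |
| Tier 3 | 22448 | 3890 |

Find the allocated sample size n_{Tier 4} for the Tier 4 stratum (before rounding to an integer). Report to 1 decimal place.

299.9

Neyman allocation: nₕ = n·NₕSₕ / Σⱼ NⱼSⱼ.
Σ NⱼSⱼ = 4326·4920 + 5898·3190 + 8007·1050 + 22448·3890 = 1.3582861 × 10^8.
n_{Tier 4} = 1914·4326·4920 / (1.3582861 × 10^8) = 299.9.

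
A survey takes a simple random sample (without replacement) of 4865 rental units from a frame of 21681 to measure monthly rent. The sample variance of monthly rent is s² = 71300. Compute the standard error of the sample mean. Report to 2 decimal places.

Under SRS without replacement, Var(ȳ) = (1 − f)·s²/n with f = n/N = 4865/21681 = 0.22439002.
Var(ȳ) = (1 − 0.22439002)·71300/4865 = 0.77560998·14.655704 = 11.36711.
SE(ȳ) = √(11.36711) = 3.37.

3.37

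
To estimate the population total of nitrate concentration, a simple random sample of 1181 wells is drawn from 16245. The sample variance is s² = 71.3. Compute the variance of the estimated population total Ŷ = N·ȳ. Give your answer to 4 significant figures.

1.477 × 10^7

Var(Ŷ) = N²·Var(ȳ) = N²·(1 − n/N)·s²/n.
f = 1181/16245 = 0.07269929; Var(ȳ) = 0.92730071·71.3/1181 = 0.055983523.
Var(Ŷ) = 16245² · 0.055983523 = 1.4774053 × 10^7.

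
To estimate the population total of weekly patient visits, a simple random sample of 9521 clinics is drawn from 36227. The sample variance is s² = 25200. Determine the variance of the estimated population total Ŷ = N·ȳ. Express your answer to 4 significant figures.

Var(Ŷ) = N²·Var(ȳ) = N²·(1 − n/N)·s²/n.
f = 9521/36227 = 0.26281503; Var(ȳ) = 0.73718497·25200/9521 = 1.951167.
Var(Ŷ) = 36227² · 1.951167 = 2.5607028 × 10^9.

2.561 × 10^9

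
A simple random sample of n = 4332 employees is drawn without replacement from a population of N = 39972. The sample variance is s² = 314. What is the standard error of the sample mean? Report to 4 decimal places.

0.2542

Under SRS without replacement, Var(ȳ) = (1 − f)·s²/n with f = n/N = 4332/39972 = 0.10837586.
Var(ȳ) = (1 − 0.10837586)·314/4332 = 0.89162414·0.072483841 = 0.064628342.
SE(ȳ) = √(0.064628342) = 0.2542.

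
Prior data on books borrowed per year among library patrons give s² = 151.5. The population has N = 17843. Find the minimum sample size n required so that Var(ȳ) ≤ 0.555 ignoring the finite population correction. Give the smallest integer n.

Without fpc, n₀ = s²/D = 151.5/0.555 = 272.9730.
Rounding up, n = 273.

273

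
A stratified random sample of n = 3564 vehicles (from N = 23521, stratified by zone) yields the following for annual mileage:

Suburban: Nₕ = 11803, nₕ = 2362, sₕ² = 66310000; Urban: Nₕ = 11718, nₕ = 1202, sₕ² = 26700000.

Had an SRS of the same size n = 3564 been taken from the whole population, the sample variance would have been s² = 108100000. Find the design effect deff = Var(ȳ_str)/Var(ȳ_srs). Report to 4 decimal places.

0.4120

Var(ȳ_str) = Σ Wₕ²(1−fₕ)sₕ²/nₕ with Wₕ = Nₕ/23521:
  Suburban: (11803/23521)²·(1−2362/11803)·66310000/2362 = 5654.549
  Urban: (11718/23521)²·(1−1202/11718)·26700000/1202 = 4947.6538
  → Var(ȳ_str) = 10602.203.
Var(ȳ_srs) = (1 − 3564/23521)·108100000/3564 = 25735.196.
deff = 10602.203 / 25735.196 = 0.4120.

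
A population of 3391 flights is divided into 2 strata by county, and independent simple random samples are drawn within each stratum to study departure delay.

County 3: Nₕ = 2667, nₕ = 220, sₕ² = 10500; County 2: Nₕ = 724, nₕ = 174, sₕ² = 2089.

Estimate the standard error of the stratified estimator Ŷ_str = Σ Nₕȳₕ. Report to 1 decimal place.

17783.6

Var(Ŷ_str) = Σₕ Nₕ²(1 − fₕ)sₕ²/nₕ.
County 3: 2667²·(1 − 220/2667)·10500/220 = 3.1147529 × 10^8.
County 2: 724²·(1 − 174/724)·2089/174 = 4.7806885 × 10^6.
Sum = 3.1625598 × 10^8.
SE = √(3.1625598 × 10^8) = 17783.6.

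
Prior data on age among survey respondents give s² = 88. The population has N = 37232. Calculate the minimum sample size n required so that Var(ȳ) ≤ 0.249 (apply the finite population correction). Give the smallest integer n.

351

Without fpc, n₀ = s²/D = 88/0.249 = 353.4137.
With fpc, (1 − n/N)·s²/n ≤ D requires n ≥ n₀/(1 + n₀/N) = 353.4137/(1 + 353.4137/37232) = 350.0906.
Rounding up, n = 351.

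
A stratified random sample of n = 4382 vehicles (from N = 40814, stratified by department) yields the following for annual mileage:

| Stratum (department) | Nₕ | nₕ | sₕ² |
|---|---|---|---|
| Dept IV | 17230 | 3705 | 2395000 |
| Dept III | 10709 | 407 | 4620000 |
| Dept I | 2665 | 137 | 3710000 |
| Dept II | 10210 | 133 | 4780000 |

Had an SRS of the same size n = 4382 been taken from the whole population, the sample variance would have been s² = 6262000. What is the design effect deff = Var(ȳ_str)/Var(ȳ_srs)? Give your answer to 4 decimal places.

Var(ȳ_str) = Σ Wₕ²(1−fₕ)sₕ²/nₕ with Wₕ = Nₕ/40814:
  Dept IV: (17230/40814)²·(1−3705/17230)·2395000/3705 = 90.431875
  Dept III: (10709/40814)²·(1−407/10709)·4620000/407 = 751.79548
  Dept I: (2665/40814)²·(1−137/2665)·3710000/137 = 109.524
  Dept II: (10210/40814)²·(1−133/10210)·4780000/133 = 2219.8056
  → Var(ȳ_str) = 3171.557.
Var(ȳ_srs) = (1 − 4382/40814)·6262000/4382 = 1275.6001.
deff = 3171.557 / 1275.6001 = 2.4863.

2.4863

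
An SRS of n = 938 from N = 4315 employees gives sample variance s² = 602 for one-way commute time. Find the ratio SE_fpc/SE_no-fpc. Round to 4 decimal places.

0.8847

f = n/N = 938/4315 = 0.21738123.
SE_no-fpc = √(s²/n) = 0.80111862; SE_fpc = √((1−f)s²/n) = 0.70871554.
Ratio = √(1−f) = 0.88465743.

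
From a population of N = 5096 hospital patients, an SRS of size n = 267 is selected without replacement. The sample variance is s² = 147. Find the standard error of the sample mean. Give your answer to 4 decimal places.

Under SRS without replacement, Var(ȳ) = (1 − f)·s²/n with f = n/N = 267/5096 = 0.05239403.
Var(ȳ) = (1 − 0.05239403)·147/267 = 0.94760597·0.5505618 = 0.52171564.
SE(ȳ) = √(0.52171564) = 0.7223.

0.7223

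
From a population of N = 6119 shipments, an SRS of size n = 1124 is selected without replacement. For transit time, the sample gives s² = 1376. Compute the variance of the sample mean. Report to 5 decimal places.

0.99933

Under SRS without replacement, Var(ȳ) = (1 − f)·s²/n with f = n/N = 1124/6119 = 0.18369015.
Var(ȳ) = (1 − 0.18369015)·1376/1124 = 0.81630985·1.2241993 = 0.99932594.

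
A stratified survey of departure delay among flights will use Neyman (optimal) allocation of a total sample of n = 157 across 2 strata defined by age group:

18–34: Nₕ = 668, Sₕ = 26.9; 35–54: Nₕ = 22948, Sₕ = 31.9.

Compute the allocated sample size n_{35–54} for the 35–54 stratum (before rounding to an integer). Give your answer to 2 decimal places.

153.24

Neyman allocation: nₕ = n·NₕSₕ / Σⱼ NⱼSⱼ.
Σ NⱼSⱼ = 668·26.9 + 22948·31.9 = 750010.4.
n_{35–54} = 157·22948·31.9 / 750010.4 = 153.24.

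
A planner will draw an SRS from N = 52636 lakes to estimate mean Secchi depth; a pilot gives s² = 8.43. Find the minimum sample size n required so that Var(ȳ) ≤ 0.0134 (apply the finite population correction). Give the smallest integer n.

622

Without fpc, n₀ = s²/D = 8.43/0.0134 = 629.1045.
With fpc, (1 − n/N)·s²/n ≤ D requires n ≥ n₀/(1 + n₀/N) = 629.1045/(1 + 629.1045/52636) = 621.6743.
Rounding up, n = 622.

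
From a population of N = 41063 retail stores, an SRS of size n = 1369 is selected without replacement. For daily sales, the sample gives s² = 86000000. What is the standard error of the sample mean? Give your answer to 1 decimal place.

246.4

Under SRS without replacement, Var(ȳ) = (1 − f)·s²/n with f = n/N = 1369/41063 = 0.03333902.
Var(ȳ) = (1 − 0.03333902)·86000000/1369 = 0.96666098·62819.576 = 60725.233.
SE(ȳ) = √(60725.233) = 246.4.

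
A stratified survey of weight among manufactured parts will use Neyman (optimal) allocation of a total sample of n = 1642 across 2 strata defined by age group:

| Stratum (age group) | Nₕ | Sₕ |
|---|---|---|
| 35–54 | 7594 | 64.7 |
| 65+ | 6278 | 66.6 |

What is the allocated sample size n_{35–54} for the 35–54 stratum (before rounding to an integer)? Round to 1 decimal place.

887.1

Neyman allocation: nₕ = n·NₕSₕ / Σⱼ NⱼSⱼ.
Σ NⱼSⱼ = 7594·64.7 + 6278·66.6 = 909446.6.
n_{35–54} = 1642·7594·64.7 / 909446.6 = 887.1.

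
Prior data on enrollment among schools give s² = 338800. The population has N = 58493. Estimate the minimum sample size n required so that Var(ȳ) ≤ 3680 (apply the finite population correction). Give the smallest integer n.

Without fpc, n₀ = s²/D = 338800/3680 = 92.0652.
With fpc, (1 − n/N)·s²/n ≤ D requires n ≥ n₀/(1 + n₀/N) = 92.0652/(1 + 92.0652/58493) = 91.9205.
Rounding up, n = 92.

92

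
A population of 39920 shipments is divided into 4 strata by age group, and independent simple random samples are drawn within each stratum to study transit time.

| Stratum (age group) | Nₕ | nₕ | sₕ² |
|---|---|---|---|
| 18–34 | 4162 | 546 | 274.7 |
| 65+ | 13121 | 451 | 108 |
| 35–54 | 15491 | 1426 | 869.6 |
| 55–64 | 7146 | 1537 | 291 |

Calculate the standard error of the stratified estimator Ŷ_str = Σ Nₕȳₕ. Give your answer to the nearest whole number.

13705

Var(Ŷ_str) = Σₕ Nₕ²(1 − fₕ)sₕ²/nₕ.
18–34: 4162²·(1 − 546/4162)·274.7/546 = 7.5717543 × 10^6.
65+: 13121²·(1 − 451/13121)·108/451 = 3.980987 × 10^7.
35–54: 15491²·(1 − 1426/15491)·869.6/1426 = 1.3286763 × 10^8.
55–64: 7146²·(1 − 1537/7146)·291/1537 = 7.5887033 × 10^6.
Sum = 1.8783796 × 10^8.
SE = √(1.8783796 × 10^8) = 13705.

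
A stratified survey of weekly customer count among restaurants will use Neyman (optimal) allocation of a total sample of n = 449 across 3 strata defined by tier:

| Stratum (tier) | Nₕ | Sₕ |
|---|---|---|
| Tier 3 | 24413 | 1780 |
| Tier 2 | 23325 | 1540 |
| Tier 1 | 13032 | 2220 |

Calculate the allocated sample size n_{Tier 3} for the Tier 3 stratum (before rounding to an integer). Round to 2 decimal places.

Neyman allocation: nₕ = n·NₕSₕ / Σⱼ NⱼSⱼ.
Σ NⱼSⱼ = 24413·1780 + 23325·1540 + 13032·2220 = 1.0830668 × 10^8.
n_{Tier 3} = 449·24413·1780 / (1.0830668 × 10^8) = 180.15.

180.15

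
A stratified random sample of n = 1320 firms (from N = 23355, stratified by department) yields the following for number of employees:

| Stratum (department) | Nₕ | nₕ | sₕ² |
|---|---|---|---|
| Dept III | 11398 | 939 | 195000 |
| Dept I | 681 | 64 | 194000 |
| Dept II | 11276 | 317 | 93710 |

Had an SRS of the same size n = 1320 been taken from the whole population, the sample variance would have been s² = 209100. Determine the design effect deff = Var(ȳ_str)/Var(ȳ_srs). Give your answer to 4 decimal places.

Var(ȳ_str) = Σ Wₕ²(1−fₕ)sₕ²/nₕ with Wₕ = Nₕ/23355:
  Dept III: (11398/23355)²·(1−939/11398)·195000/939 = 45.386646
  Dept I: (681/23355)²·(1−64/681)·194000/64 = 2.3350398
  Dept II: (11276/23355)²·(1−317/11276)·93710/317 = 66.971947
  → Var(ȳ_str) = 114.69363.
Var(ȳ_srs) = (1 − 1320/23355)·209100/1320 = 149.45598.
deff = 114.69363 / 149.45598 = 0.7674.

0.7674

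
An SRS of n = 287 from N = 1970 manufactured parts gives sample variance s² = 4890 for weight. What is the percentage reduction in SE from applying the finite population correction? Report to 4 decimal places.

f = n/N = 287/1970 = 0.14568528.
SE_no-fpc = √(s²/n) = 4.1277509; SE_fpc = √((1−f)s²/n) = 3.8152449.
Ratio = √(1−f) = 0.92429147. Reduction = 100·(1 − 0.92429147) = 7.5709%.

7.5709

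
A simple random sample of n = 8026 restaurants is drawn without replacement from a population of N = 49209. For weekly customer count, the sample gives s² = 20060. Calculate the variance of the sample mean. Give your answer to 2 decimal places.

Under SRS without replacement, Var(ȳ) = (1 − f)·s²/n with f = n/N = 8026/49209 = 0.16310025.
Var(ȳ) = (1 − 0.16310025)·20060/8026 = 0.83689975·2.499377 = 2.091728.

2.09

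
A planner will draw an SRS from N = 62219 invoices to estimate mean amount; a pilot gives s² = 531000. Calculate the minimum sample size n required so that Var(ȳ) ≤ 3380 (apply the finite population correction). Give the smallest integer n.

157

Without fpc, n₀ = s²/D = 531000/3380 = 157.1006.
With fpc, (1 − n/N)·s²/n ≤ D requires n ≥ n₀/(1 + n₀/N) = 157.1006/(1 + 157.1006/62219) = 156.7049.
Rounding up, n = 157.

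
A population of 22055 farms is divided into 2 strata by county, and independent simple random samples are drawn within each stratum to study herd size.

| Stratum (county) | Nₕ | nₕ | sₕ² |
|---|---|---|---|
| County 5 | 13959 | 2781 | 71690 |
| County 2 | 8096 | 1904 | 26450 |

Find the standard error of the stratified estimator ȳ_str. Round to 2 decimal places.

3.11

Var(ȳ_str) = Σₕ Wₕ²(1 − fₕ)sₕ²/nₕ with Wₕ = Nₕ/N, N = 22055.
County 5: Wₕ = 0.63291771; term = 0.63291771²·(1 − 0.19922631)·71690/2781 = 8.2691692.
County 2: Wₕ = 0.36708229; term = 0.36708229²·(1 − 0.23517787)·26450/1904 = 1.4316803.
Sum = 9.7008495.
SE = √(9.7008495) = 3.11.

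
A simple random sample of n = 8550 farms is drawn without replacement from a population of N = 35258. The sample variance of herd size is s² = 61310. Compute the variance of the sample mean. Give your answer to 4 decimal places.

Under SRS without replacement, Var(ȳ) = (1 − f)·s²/n with f = n/N = 8550/35258 = 0.24249816.
Var(ȳ) = (1 − 0.24249816)·61310/8550 = 0.75750184·7.1707602 = 5.4318641.

5.4319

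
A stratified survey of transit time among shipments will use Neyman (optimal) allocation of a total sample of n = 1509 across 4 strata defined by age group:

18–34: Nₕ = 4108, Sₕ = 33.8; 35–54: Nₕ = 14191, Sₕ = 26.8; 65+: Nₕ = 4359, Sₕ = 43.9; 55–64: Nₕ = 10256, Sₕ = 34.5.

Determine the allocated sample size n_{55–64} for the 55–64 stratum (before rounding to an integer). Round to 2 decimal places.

Neyman allocation: nₕ = n·NₕSₕ / Σⱼ NⱼSⱼ.
Σ NⱼSⱼ = 4108·33.8 + 14191·26.8 + 4359·43.9 + 10256·34.5 = 1.0643613 × 10^6.
n_{55–64} = 1509·10256·34.5 / (1.0643613 × 10^6) = 501.65.

501.65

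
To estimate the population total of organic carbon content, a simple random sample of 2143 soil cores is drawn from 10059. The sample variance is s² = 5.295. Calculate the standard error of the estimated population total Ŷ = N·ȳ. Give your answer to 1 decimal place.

443.6

Var(Ŷ) = N²·Var(ȳ) = N²·(1 − n/N)·s²/n.
f = 2143/10059 = 0.21304305; Var(ȳ) = 0.78695695·5.295/2143 = 0.001944441.
Var(Ŷ) = 10059² · 0.001944441 = 196745.31.
SE(Ŷ) = √(196745.31) = 443.6.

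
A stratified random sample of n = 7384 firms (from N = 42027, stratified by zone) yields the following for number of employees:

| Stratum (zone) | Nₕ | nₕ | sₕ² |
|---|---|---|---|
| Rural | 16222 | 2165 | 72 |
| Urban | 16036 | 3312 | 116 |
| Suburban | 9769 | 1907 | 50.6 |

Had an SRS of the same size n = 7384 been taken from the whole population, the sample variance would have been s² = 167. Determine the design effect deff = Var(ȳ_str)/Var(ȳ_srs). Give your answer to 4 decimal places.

Var(ȳ_str) = Σ Wₕ²(1−fₕ)sₕ²/nₕ with Wₕ = Nₕ/42027:
  Rural: (16222/42027)²·(1−2165/16222)·72/2165 = 0.0042935335
  Urban: (16036/42027)²·(1−3312/16036)·116/3312 = 0.0040460439
  Suburban: (9769/42027)²·(1−1907/9769)·50.6/1907 = 0.0011537885
  → Var(ȳ_str) = 0.0094933659.
Var(ȳ_srs) = (1 − 7384/42027)·167/7384 = 0.018642832.
deff = 0.0094933659 / 0.018642832 = 0.5092.

0.5092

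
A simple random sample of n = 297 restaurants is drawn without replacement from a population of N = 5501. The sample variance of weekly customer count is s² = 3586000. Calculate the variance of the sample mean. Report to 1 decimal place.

11422.2

Under SRS without replacement, Var(ȳ) = (1 − f)·s²/n with f = n/N = 297/5501 = 0.05399018.
Var(ȳ) = (1 − 0.05399018)·3586000/297 = 0.94600982·12074.074 = 11422.193.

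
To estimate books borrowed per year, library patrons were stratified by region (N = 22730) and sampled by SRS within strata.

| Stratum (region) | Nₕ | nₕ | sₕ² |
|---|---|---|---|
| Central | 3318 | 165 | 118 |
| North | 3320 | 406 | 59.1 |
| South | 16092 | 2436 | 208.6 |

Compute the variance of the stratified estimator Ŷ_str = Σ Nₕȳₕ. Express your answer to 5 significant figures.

Var(Ŷ_str) = Σₕ Nₕ²(1 − fₕ)sₕ²/nₕ.
Central: 3318²·(1 − 165/3318)·118/165 = 7.4816677 × 10^6.
North: 3320²·(1 − 406/3320)·59.1/406 = 1.4082802 × 10^6.
South: 16092²·(1 − 2436/16092)·208.6/2436 = 1.8817874 × 10^7.
Sum = 2.7707822 × 10^7.

2.7708 × 10^7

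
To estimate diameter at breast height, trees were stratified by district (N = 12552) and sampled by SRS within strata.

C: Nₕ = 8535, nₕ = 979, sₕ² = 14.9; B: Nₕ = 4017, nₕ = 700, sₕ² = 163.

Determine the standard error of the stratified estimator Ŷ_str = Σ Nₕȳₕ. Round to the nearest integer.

2021

Var(Ŷ_str) = Σₕ Nₕ²(1 − fₕ)sₕ²/nₕ.
C: 8535²·(1 − 979/8535)·14.9/979 = 981519.77.
B: 4017²·(1 − 700/4017)·163/700 = 3.1026792 × 10^6.
Sum = 4.084199 × 10^6.
SE = √(4.084199 × 10^6) = 2021.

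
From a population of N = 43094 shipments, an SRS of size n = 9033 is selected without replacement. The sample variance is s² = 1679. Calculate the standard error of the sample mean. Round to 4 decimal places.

0.3833

Under SRS without replacement, Var(ȳ) = (1 − f)·s²/n with f = n/N = 9033/43094 = 0.20961155.
Var(ȳ) = (1 − 0.20961155)·1679/9033 = 0.79038845·0.18587402 = 0.14691268.
SE(ȳ) = √(0.14691268) = 0.3833.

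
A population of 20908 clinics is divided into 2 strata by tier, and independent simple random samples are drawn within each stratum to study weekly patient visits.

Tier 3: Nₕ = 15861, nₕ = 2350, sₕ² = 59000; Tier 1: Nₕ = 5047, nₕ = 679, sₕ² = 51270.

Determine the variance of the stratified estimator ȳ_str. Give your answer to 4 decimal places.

16.1156

Var(ȳ_str) = Σₕ Wₕ²(1 − fₕ)sₕ²/nₕ with Wₕ = Nₕ/N, N = 20908.
Tier 3: Wₕ = 0.75860914; term = 0.75860914²·(1 − 0.14816216)·59000/2350 = 12.307709.
Tier 1: Wₕ = 0.24139086; term = 0.24139086²·(1 − 0.13453537)·51270/679 = 3.8078909.
Sum = 16.1156.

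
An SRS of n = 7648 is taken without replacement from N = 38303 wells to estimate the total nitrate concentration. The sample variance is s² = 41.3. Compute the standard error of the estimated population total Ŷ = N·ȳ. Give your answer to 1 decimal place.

Var(Ŷ) = N²·Var(ȳ) = N²·(1 − n/N)·s²/n.
f = 7648/38303 = 0.19967104; Var(ȳ) = 0.80032896·41.3/7648 = 0.0043218601.
Var(Ŷ) = 38303² · 0.0043218601 = 6.3406866 × 10^6.
SE(Ŷ) = √(6.3406866 × 10^6) = 2518.1.

2518.1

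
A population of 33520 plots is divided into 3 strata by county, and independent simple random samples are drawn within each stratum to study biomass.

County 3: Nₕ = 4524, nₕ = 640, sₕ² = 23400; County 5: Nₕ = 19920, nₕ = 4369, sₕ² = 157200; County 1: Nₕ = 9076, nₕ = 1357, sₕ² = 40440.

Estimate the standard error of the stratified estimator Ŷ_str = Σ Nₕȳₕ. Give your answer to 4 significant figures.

Var(Ŷ_str) = Σₕ Nₕ²(1 − fₕ)sₕ²/nₕ.
County 3: 4524²·(1 − 640/4524)·23400/640 = 6.4244758 × 10^8.
County 5: 19920²·(1 − 4369/19920)·157200/4369 = 1.1145977 × 10^10.
County 1: 9076²·(1 − 1357/9076)·40440/1357 = 2.0877901 × 10^9.
Sum = 1.3876215 × 10^10.
SE = √(1.3876215 × 10^10) = 117800.

117800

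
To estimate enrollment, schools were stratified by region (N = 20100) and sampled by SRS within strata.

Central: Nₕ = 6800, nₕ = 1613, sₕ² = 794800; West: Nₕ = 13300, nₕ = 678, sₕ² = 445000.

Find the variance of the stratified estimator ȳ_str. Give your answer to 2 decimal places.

Var(ȳ_str) = Σₕ Wₕ²(1 − fₕ)sₕ²/nₕ with Wₕ = Nₕ/N, N = 20100.
Central: Wₕ = 0.33830846; term = 0.33830846²·(1 − 0.23720588)·794800/1613 = 43.018626.
West: Wₕ = 0.66169154; term = 0.66169154²·(1 − 0.05097744)·445000/678 = 272.72065.
Sum = 315.73928.

315.74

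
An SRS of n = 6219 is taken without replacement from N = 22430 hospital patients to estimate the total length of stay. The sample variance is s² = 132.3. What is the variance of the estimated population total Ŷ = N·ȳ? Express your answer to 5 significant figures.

Var(Ŷ) = N²·Var(ȳ) = N²·(1 − n/N)·s²/n.
f = 6219/22430 = 0.27726259; Var(ȳ) = 0.72273741·132.3/6219 = 0.015375166.
Var(Ŷ) = 22430² · 0.015375166 = 7.7353214 × 10^6.

7.7353 × 10^6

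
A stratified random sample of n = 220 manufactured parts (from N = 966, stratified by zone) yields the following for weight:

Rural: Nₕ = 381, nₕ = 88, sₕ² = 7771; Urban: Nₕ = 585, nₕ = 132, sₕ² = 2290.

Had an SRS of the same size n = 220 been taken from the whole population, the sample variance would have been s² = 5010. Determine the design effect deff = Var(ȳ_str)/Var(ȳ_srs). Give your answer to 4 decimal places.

0.8808

Var(ȳ_str) = Σ Wₕ²(1−fₕ)sₕ²/nₕ with Wₕ = Nₕ/966:
  Rural: (381/966)²·(1−88/381)·7771/88 = 10.564102
  Urban: (585/966)²·(1−132/585)·2290/132 = 4.9267595
  → Var(ȳ_str) = 15.490862.
Var(ȳ_srs) = (1 − 220/966)·5010/220 = 17.586392.
deff = 15.490862 / 17.586392 = 0.8808.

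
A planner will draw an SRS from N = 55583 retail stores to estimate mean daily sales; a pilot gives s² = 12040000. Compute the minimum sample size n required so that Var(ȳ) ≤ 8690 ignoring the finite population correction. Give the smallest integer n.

Without fpc, n₀ = s²/D = 12040000/8690 = 1385.5006.
Rounding up, n = 1386.

1386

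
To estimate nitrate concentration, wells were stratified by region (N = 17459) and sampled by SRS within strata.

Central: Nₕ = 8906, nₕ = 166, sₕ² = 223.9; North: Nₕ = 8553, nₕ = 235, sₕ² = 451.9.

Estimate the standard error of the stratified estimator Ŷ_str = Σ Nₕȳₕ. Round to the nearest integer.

15550

Var(Ŷ_str) = Σₕ Nₕ²(1 − fₕ)sₕ²/nₕ.
Central: 8906²·(1 − 166/8906)·223.9/166 = 1.0498811 × 10^8.
North: 8553²·(1 − 235/8553)·451.9/235 = 1.3680812 × 10^8.
Sum = 2.4179623 × 10^8.
SE = √(2.4179623 × 10^8) = 15550.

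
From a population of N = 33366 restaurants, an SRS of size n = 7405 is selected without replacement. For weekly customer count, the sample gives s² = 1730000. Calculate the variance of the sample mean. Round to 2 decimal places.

181.78

Under SRS without replacement, Var(ȳ) = (1 − f)·s²/n with f = n/N = 7405/33366 = 0.22193251.
Var(ȳ) = (1 − 0.22193251)·1730000/7405 = 0.77806749·233.62593 = 181.77674.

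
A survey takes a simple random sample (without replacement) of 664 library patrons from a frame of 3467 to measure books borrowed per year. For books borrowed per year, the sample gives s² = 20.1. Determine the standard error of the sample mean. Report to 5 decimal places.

0.15644

Under SRS without replacement, Var(ȳ) = (1 − f)·s²/n with f = n/N = 664/3467 = 0.19152005.
Var(ȳ) = (1 − 0.19152005)·20.1/664 = 0.80847995·0.030271084 = 0.024473565.
SE(ȳ) = √(0.024473565) = 0.15644.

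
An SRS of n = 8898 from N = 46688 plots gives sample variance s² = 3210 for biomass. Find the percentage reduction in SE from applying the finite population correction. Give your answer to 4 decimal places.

f = n/N = 8898/46688 = 0.19058430.
SE_no-fpc = √(s²/n) = 0.60062903; SE_fpc = √((1−f)s²/n) = 0.54037112.
Ratio = √(1−f) = 0.89967533. Reduction = 100·(1 − 0.89967533) = 10.0325%.

10.0325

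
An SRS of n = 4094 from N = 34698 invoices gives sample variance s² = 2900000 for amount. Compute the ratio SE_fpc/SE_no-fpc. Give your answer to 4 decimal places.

0.9392

f = n/N = 4094/34698 = 0.11798951.
SE_no-fpc = √(s²/n) = 26.614915; SE_fpc = √((1−f)s²/n) = 24.995507.
Ratio = √(1−f) = 0.93915414.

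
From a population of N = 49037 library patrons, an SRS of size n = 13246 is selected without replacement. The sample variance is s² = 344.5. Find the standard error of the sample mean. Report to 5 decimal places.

0.13778

Under SRS without replacement, Var(ȳ) = (1 − f)·s²/n with f = n/N = 13246/49037 = 0.27012256.
Var(ȳ) = (1 − 0.27012256)·344.5/13246 = 0.72987744·0.026007851 = 0.018982544.
SE(ȳ) = √(0.018982544) = 0.13778.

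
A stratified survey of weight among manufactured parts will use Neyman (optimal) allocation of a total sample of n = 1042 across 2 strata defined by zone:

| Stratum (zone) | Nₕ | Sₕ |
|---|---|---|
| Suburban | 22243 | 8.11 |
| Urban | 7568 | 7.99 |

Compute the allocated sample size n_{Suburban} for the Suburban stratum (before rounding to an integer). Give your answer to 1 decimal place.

Neyman allocation: nₕ = n·NₕSₕ / Σⱼ NⱼSⱼ.
Σ NⱼSⱼ = 22243·8.11 + 7568·7.99 = 240859.05.
n_{Suburban} = 1042·22243·8.11 / 240859.05 = 780.4.

780.4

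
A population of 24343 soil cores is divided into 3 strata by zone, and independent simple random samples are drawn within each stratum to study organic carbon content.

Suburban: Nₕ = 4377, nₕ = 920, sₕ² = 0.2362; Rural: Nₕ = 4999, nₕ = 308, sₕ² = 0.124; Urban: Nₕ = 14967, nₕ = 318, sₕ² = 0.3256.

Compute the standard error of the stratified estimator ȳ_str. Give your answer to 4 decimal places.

0.0200

Var(ȳ_str) = Σₕ Wₕ²(1 − fₕ)sₕ²/nₕ with Wₕ = Nₕ/N, N = 24343.
Suburban: Wₕ = 0.17980528; term = 0.17980528²·(1 − 0.21018963)·0.2362/920 = 6.5557109 × 10^-6.
Rural: Wₕ = 0.20535678; term = 0.20535678²·(1 − 0.06161232)·0.124/308 = 1.5932038 × 10^-5.
Urban: Wₕ = 0.61483794; term = 0.61483794²·(1 − 0.02124674)·0.3256/318 = 3.788365 × 10^-4.
Sum = 4.0132425 × 10^-4.
SE = √(4.0132425 × 10^-4) = 0.0200.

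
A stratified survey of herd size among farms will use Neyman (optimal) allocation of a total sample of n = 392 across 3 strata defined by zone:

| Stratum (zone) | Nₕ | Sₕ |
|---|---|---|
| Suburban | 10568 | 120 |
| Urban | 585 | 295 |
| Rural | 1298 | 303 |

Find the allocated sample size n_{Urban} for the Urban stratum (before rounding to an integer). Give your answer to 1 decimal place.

Neyman allocation: nₕ = n·NₕSₕ / Σⱼ NⱼSⱼ.
Σ NⱼSⱼ = 10568·120 + 585·295 + 1298·303 = 1.834029 × 10^6.
n_{Urban} = 392·585·295 / (1.834029 × 10^6) = 36.9.

36.9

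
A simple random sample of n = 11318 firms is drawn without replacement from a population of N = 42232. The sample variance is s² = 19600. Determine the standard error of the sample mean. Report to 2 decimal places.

1.13

Under SRS without replacement, Var(ȳ) = (1 − f)·s²/n with f = n/N = 11318/42232 = 0.26799583.
Var(ȳ) = (1 − 0.26799583)·19600/11318 = 0.73200417·1.7317547 = 1.2676517.
SE(ȳ) = √(1.2676517) = 1.13.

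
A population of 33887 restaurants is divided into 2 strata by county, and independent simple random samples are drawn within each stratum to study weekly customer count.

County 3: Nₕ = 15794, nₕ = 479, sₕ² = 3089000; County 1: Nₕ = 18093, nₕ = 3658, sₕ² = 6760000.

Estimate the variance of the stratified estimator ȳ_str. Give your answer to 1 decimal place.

Var(ȳ_str) = Σₕ Wₕ²(1 − fₕ)sₕ²/nₕ with Wₕ = Nₕ/N, N = 33887.
County 3: Wₕ = 0.46607844; term = 0.46607844²·(1 − 0.03032797)·3089000/479 = 1358.3925.
County 1: Wₕ = 0.53392156; term = 0.53392156²·(1 − 0.20217764)·6760000/3658 = 420.30458.
Sum = 1778.6971.

1778.7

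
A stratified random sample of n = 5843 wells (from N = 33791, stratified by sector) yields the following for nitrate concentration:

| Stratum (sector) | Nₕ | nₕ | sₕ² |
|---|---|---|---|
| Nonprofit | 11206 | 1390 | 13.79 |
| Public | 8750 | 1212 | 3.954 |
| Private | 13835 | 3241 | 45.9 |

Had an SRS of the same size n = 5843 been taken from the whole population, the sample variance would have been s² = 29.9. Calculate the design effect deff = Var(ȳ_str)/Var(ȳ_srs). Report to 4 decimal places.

Var(ȳ_str) = Σ Wₕ²(1−fₕ)sₕ²/nₕ with Wₕ = Nₕ/33791:
  Nonprofit: (11206/33791)²·(1−1390/11206)·13.79/1390 = 9.5572412 × 10^-4
  Public: (8750/33791)²·(1−1212/8750)·3.954/1212 = 1.8845 × 10^-4
  Private: (13835/33791)²·(1−3241/13835)·45.9/3241 = 0.001817903
  → Var(ȳ_str) = 0.0029620771.
Var(ȳ_srs) = (1 − 5843/33791)·29.9/5843 = 0.0042323833.
deff = 0.0029620771 / 0.0042323833 = 0.6999.

0.6999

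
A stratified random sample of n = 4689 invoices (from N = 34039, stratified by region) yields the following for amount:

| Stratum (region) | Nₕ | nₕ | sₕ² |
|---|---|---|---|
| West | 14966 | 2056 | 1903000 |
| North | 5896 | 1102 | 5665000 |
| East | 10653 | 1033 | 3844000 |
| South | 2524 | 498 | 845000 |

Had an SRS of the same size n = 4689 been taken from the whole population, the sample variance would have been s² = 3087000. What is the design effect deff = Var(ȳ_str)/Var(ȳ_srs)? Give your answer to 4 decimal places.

1.0858

Var(ȳ_str) = Σ Wₕ²(1−fₕ)sₕ²/nₕ with Wₕ = Nₕ/34039:
  West: (14966/34039)²·(1−2056/14966)·1903000/2056 = 154.34554
  North: (5896/34039)²·(1−1102/5896)·5665000/1102 = 125.40656
  East: (10653/34039)²·(1−1033/10653)·3844000/1033 = 329.13682
  South: (2524/34039)²·(1−498/2524)·845000/498 = 7.4886334
  → Var(ȳ_str) = 616.37755.
Var(ȳ_srs) = (1 − 4689/34039)·3087000/4689 = 567.65924.
deff = 616.37755 / 567.65924 = 1.0858.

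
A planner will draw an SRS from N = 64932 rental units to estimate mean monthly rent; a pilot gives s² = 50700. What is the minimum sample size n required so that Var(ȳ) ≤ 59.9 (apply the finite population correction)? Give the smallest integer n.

836

Without fpc, n₀ = s²/D = 50700/59.9 = 846.4107.
With fpc, (1 − n/N)·s²/n ≤ D requires n ≥ n₀/(1 + n₀/N) = 846.4107/(1 + 846.4107/64932) = 835.5194.
Rounding up, n = 836.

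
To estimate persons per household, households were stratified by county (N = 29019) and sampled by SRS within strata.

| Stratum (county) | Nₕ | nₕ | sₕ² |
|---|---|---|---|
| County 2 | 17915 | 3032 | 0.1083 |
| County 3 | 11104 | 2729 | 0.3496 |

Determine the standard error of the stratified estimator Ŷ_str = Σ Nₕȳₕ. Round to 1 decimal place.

146.4

Var(Ŷ_str) = Σₕ Nₕ²(1 − fₕ)sₕ²/nₕ.
County 2: 17915²·(1 − 3032/17915)·0.1083/3032 = 9523.7186.
County 3: 11104²·(1 − 2729/11104)·0.3496/2729 = 11913.302.
Sum = 21437.021.
SE = √(21437.021) = 146.4.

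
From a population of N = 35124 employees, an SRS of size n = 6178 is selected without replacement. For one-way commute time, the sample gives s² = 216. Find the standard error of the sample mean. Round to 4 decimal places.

0.1697

Under SRS without replacement, Var(ȳ) = (1 − f)·s²/n with f = n/N = 6178/35124 = 0.17589113.
Var(ȳ) = (1 − 0.17589113)·216/6178 = 0.82410887·0.034962771 = 0.02881313.
SE(ȳ) = √(0.02881313) = 0.1697.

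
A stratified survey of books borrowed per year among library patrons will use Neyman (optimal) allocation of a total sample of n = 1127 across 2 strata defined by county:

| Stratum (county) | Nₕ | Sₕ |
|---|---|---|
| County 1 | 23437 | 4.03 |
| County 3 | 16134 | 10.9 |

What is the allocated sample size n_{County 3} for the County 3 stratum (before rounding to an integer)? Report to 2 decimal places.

733.21

Neyman allocation: nₕ = n·NₕSₕ / Σⱼ NⱼSⱼ.
Σ NⱼSⱼ = 23437·4.03 + 16134·10.9 = 270311.71.
n_{County 3} = 1127·16134·10.9 / 270311.71 = 733.21.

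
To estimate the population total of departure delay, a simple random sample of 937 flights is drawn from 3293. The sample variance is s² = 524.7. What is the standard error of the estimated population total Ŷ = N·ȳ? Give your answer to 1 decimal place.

Var(Ŷ) = N²·Var(ȳ) = N²·(1 − n/N)·s²/n.
f = 937/3293 = 0.28454297; Var(ȳ) = 0.71545703·524.7/937 = 0.40064067.
Var(Ŷ) = 3293² · 0.40064067 = 4.3444869 × 10^6.
SE(Ŷ) = √(4.3444869 × 10^6) = 2084.3.

2084.3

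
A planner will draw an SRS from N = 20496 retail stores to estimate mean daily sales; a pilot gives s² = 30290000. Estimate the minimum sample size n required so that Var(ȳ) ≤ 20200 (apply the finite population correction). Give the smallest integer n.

Without fpc, n₀ = s²/D = 30290000/20200 = 1499.5050.
With fpc, (1 − n/N)·s²/n ≤ D requires n ≥ n₀/(1 + n₀/N) = 1499.5050/(1 + 1499.5050/20496) = 1397.2789.
Rounding up, n = 1398.

1398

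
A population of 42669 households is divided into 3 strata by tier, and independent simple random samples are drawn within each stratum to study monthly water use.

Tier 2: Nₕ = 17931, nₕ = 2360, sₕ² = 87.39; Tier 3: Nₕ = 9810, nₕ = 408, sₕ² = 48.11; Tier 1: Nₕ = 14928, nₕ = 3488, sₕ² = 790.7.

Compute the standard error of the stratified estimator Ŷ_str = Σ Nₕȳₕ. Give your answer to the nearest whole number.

Var(Ŷ_str) = Σₕ Nₕ²(1 − fₕ)sₕ²/nₕ.
Tier 2: 17931²·(1 − 2360/17931)·87.39/2360 = 1.0338815 × 10^7.
Tier 3: 9810²·(1 − 408/9810)·48.11/408 = 1.0875881 × 10^7.
Tier 1: 14928²·(1 − 3488/14928)·790.7/3488 = 3.8713542 × 10^7.
Sum = 5.9928238 × 10^7.
SE = √(5.9928238 × 10^7) = 7741.

7741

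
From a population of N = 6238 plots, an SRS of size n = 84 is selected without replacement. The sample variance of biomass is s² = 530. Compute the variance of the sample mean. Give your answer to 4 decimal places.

6.2246

Under SRS without replacement, Var(ȳ) = (1 − f)·s²/n with f = n/N = 84/6238 = 0.01346585.
Var(ȳ) = (1 − 0.01346585)·530/84 = 0.98653415·6.3095238 = 6.2245607.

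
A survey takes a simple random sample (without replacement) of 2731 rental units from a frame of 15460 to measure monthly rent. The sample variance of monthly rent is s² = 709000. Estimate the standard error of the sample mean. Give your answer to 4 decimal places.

Under SRS without replacement, Var(ȳ) = (1 − f)·s²/n with f = n/N = 2731/15460 = 0.17664942.
Var(ȳ) = (1 − 0.17664942)·709000/2731 = 0.82335058·259.61186 = 213.75158.
SE(ȳ) = √(213.75158) = 14.6202.

14.6202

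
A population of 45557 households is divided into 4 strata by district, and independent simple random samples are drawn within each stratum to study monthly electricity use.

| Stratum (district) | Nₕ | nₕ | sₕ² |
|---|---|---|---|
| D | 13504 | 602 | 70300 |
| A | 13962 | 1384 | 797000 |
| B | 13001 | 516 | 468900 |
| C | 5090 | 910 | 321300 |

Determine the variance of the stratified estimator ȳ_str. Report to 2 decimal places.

Var(ȳ_str) = Σₕ Wₕ²(1 − fₕ)sₕ²/nₕ with Wₕ = Nₕ/N, N = 45557.
D: Wₕ = 0.29641987; term = 0.29641987²·(1 − 0.04457938)·70300/602 = 9.8032046.
A: Wₕ = 0.30647321; term = 0.30647321²·(1 − 0.09912620)·797000/1384 = 48.727174.
B: Wₕ = 0.28537876; term = 0.28537876²·(1 − 0.03968925)·468900/516 = 71.069883.
C: Wₕ = 0.11172816; term = 0.11172816²·(1 − 0.17878193)·321300/910 = 3.6195382.
Sum = 133.2198.

133.22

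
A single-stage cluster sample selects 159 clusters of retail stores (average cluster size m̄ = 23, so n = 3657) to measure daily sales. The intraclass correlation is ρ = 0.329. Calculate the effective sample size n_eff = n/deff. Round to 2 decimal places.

deff = 1 + (23 − 1)·0.329 = 1 + 7.238 = 8.238.
n_eff = 3657 / 8.238 = 443.92.

443.92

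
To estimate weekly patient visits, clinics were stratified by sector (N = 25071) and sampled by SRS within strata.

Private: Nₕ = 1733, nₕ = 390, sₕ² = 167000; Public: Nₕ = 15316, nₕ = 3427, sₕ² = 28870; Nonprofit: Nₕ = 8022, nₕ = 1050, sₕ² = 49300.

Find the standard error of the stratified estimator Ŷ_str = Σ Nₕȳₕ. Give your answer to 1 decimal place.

71809.6

Var(Ŷ_str) = Σₕ Nₕ²(1 − fₕ)sₕ²/nₕ.
Private: 1733²·(1 − 390/1733)·167000/390 = 9.9661275 × 10^8.
Public: 15316²·(1 − 3427/15316)·28870/3427 = 1.533993 × 10^9.
Nonprofit: 8022²·(1 − 1050/8022)·49300/1050 = 2.6260177 × 10^9.
Sum = 5.1566235 × 10^9.
SE = √(5.1566235 × 10^9) = 71809.6.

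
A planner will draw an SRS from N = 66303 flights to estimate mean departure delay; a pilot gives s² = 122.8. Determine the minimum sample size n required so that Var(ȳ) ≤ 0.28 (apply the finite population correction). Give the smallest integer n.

436

Without fpc, n₀ = s²/D = 122.8/0.28 = 438.5714.
With fpc, (1 − n/N)·s²/n ≤ D requires n ≥ n₀/(1 + n₀/N) = 438.5714/(1 + 438.5714/66303) = 435.6895.
Rounding up, n = 436.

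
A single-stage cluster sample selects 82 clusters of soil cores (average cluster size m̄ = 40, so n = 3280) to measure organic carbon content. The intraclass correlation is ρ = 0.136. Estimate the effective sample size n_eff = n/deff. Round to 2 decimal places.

520.30

deff = 1 + (40 − 1)·0.136 = 1 + 5.304 = 6.304.
n_eff = 3280 / 6.304 = 520.30.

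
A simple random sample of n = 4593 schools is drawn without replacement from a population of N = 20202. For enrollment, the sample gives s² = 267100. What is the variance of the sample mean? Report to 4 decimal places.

44.9322

Under SRS without replacement, Var(ȳ) = (1 − f)·s²/n with f = n/N = 4593/20202 = 0.22735373.
Var(ȳ) = (1 − 0.22735373)·267100/4593 = 0.77264627·58.153712 = 44.932249.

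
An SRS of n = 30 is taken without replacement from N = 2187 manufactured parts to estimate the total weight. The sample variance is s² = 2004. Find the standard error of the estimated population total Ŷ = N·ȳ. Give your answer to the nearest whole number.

Var(Ŷ) = N²·Var(ȳ) = N²·(1 − n/N)·s²/n.
f = 30/2187 = 0.01371742; Var(ȳ) = 0.98628258·2004/30 = 65.883676.
Var(Ŷ) = 2187² · 65.883676 = 3.1511958 × 10^8.
SE(Ŷ) = √(3.1511958 × 10^8) = 17752.

17752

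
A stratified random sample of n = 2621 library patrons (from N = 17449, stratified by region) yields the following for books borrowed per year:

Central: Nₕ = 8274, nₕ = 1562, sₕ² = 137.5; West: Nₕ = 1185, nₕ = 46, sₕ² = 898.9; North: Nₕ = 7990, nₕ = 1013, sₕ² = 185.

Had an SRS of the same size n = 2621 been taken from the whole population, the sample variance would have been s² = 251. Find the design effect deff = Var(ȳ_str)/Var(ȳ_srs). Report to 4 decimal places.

Var(ȳ_str) = Σ Wₕ²(1−fₕ)sₕ²/nₕ with Wₕ = Nₕ/17449:
  Central: (8274/17449)²·(1−1562/8274)·137.5/1562 = 0.016056395
  West: (1185/17449)²·(1−46/1185)·898.9/46 = 0.086627252
  North: (7990/17449)²·(1−1013/7990)·185/1013 = 0.033437723
  → Var(ȳ_str) = 0.13612137.
Var(ȳ_srs) = (1 − 2621/17449)·251/2621 = 0.081380197.
deff = 0.13612137 / 0.081380197 = 1.6727.

1.6727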